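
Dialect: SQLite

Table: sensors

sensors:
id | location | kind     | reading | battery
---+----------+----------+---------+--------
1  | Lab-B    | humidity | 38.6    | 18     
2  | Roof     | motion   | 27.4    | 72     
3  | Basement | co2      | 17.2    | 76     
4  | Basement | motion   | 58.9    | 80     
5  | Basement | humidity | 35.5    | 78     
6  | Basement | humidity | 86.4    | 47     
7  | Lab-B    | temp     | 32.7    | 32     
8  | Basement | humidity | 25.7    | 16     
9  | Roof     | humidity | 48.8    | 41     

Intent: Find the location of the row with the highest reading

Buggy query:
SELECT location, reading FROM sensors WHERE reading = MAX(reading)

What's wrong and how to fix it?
Bug: MAX(reading) is an aggregate and cannot be used directly in WHERE

Fix: Use a subquery: WHERE reading = (SELECT MAX(reading) FROM sensors)

Corrected query:
SELECT location, reading FROM sensors WHERE reading = (SELECT MAX(reading) FROM sensors)

Result:
location | reading
---------+--------
Basement | 86.4   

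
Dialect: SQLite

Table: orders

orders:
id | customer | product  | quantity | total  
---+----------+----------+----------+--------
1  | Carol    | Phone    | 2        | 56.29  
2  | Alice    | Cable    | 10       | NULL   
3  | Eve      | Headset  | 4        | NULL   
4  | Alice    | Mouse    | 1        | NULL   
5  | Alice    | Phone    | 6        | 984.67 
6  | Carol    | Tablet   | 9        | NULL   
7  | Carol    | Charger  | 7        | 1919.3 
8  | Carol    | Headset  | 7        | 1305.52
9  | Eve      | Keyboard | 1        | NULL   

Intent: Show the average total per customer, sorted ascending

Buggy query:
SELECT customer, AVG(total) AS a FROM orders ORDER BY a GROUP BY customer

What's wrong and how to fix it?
Bug: GROUP BY must precede ORDER BY

Fix: Reorder: SELECT … FROM … GROUP BY … ORDER BY …

Corrected query:
SELECT customer, AVG(total) AS a FROM orders GROUP BY customer ORDER BY a

Result:
customer | a          
---------+------------
Eve      | NULL       
Alice    | 984.67     
Carol    | 1093.703333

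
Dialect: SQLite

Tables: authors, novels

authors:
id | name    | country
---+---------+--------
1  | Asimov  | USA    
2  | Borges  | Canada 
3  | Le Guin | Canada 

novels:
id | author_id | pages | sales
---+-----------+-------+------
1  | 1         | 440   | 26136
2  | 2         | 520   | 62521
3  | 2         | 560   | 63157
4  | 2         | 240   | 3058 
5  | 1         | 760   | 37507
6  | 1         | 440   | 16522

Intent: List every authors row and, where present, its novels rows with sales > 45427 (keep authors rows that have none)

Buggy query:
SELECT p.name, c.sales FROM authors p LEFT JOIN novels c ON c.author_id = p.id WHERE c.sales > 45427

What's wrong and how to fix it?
Bug: Filtering c.sales in WHERE discards the NULL rows produced by LEFT JOIN, turning it into an inner join

Fix: Move the right-table condition into the ON clause so unmatched parents are kept

Corrected query:
SELECT p.name, c.sales FROM authors p LEFT JOIN novels c ON c.author_id = p.id AND c.sales > 45427

Result:
name    | sales
--------+------
Asimov  | NULL 
Borges  | 62521
Borges  | 63157
Le Guin | NULL 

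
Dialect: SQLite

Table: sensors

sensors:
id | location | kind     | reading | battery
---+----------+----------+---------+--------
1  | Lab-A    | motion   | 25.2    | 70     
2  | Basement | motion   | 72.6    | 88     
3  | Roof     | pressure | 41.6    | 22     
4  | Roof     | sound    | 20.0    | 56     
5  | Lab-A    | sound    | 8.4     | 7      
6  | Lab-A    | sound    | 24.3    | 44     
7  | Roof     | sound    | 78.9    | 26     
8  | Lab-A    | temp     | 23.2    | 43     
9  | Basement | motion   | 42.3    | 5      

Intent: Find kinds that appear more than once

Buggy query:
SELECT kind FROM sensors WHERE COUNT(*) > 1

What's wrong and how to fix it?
Bug: COUNT(*) is an aggregate and cannot be used in WHERE

Fix: GROUP BY kind, then filter groups with HAVING COUNT(*) > 1

Corrected query:
SELECT kind FROM sensors GROUP BY kind HAVING COUNT(*) > 1

Result:
kind  
------
motion
sound 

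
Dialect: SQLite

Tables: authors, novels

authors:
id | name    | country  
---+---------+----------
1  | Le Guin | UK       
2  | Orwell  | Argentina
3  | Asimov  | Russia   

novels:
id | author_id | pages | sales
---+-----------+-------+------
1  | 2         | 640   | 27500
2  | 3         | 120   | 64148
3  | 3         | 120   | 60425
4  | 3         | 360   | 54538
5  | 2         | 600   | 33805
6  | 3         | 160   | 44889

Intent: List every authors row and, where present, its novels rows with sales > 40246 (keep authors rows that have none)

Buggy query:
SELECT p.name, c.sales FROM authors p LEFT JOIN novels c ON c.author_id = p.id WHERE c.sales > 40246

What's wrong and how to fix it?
Bug: Filtering c.sales in WHERE discards the NULL rows produced by LEFT JOIN, turning it into an inner join

Fix: Move the right-table condition into the ON clause so unmatched parents are kept

Corrected query:
SELECT p.name, c.sales FROM authors p LEFT JOIN novels c ON c.author_id = p.id AND c.sales > 40246

Result:
name    | sales
--------+------
Le Guin | NULL 
Orwell  | NULL 
Asimov  | 44889
Asimov  | 54538
Asimov  | 60425
Asimov  | 64148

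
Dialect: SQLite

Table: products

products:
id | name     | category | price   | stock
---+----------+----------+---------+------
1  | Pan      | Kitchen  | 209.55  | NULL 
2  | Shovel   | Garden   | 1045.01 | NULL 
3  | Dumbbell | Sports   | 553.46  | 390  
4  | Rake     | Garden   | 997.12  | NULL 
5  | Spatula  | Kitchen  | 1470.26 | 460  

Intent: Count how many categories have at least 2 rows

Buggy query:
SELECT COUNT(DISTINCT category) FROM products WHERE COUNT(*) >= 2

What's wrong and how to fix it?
Bug: COUNT(*) cannot appear in WHERE; the per-group count doesn't exist yet

Fix: Use a subquery that GROUPs and filters with HAVING, then count its rows

Corrected query:
SELECT COUNT(*) FROM (SELECT category FROM products GROUP BY category HAVING COUNT(*) >= 2)

Result:
COUNT(*)
--------
2       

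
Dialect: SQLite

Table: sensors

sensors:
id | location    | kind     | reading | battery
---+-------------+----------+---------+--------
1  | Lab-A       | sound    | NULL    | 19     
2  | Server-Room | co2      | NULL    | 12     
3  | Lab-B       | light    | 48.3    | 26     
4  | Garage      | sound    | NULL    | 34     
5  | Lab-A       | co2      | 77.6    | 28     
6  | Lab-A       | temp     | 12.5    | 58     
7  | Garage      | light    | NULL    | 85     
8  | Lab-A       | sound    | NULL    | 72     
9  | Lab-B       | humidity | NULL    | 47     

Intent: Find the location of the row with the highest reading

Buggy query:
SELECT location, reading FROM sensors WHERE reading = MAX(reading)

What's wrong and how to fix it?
Bug: WHERE is evaluated per row; an aggregate over the whole table isn't defined there

Fix: Wrap MAX in a scalar subquery so WHERE compares against a single value

Corrected query:
SELECT location, reading FROM sensors WHERE reading = (SELECT MAX(reading) FROM sensors)

Result:
location | reading
---------+--------
Lab-A    | 77.6   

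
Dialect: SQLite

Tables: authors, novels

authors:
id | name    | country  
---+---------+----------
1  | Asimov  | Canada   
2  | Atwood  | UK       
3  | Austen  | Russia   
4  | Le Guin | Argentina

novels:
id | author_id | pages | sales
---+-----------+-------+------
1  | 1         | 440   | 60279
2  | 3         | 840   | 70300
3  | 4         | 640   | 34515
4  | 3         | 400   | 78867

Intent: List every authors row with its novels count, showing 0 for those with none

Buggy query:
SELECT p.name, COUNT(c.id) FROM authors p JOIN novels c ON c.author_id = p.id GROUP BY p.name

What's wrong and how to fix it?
Bug: An inner join excludes parents with zero children

Fix: Use LEFT JOIN so parents without children still appear (COUNT(c.id) gives 0)

Corrected query:
SELECT p.name, COUNT(c.id) FROM authors p LEFT JOIN novels c ON c.author_id = p.id GROUP BY p.name

Result:
name    | COUNT(c.id)
--------+------------
Asimov  | 1          
Atwood  | 0          
Austen  | 2          
Le Guin | 1          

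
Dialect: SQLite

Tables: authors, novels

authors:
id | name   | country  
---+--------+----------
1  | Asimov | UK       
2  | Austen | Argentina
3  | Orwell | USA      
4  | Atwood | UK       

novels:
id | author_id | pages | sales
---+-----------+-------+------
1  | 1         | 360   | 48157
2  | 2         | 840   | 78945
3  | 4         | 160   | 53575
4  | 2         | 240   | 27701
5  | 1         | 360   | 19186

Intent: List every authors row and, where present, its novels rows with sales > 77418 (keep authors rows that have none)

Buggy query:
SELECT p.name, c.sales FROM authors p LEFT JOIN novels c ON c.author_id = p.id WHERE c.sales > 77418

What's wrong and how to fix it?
Bug: Filtering c.sales in WHERE discards the NULL rows produced by LEFT JOIN, turning it into an inner join

Fix: Put 'c.sales > 77418' in the JOIN's ON clause instead of WHERE

Corrected query:
SELECT p.name, c.sales FROM authors p LEFT JOIN novels c ON c.author_id = p.id AND c.sales > 77418

Result:
name   | sales
-------+------
Asimov | NULL 
Austen | 78945
Orwell | NULL 
Atwood | NULL 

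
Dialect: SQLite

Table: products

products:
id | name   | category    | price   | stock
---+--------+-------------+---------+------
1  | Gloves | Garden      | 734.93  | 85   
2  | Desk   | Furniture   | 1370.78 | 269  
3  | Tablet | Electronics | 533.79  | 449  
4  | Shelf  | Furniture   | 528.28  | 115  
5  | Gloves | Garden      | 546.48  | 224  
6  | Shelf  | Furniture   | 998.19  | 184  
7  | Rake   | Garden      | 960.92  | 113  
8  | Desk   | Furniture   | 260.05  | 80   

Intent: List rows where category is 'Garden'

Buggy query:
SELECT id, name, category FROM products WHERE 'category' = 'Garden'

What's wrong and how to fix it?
Bug: Single quotes denote string literals in SQL; the column name is being compared as a constant string

Fix: Remove the quotes around the column name (or use double quotes for an identifier)

Corrected query:
SELECT id, name, category FROM products WHERE category = 'Garden'

Result:
id | name   | category
---+--------+---------
1  | Gloves | Garden  
5  | Gloves | Garden  
7  | Rake   | Garden  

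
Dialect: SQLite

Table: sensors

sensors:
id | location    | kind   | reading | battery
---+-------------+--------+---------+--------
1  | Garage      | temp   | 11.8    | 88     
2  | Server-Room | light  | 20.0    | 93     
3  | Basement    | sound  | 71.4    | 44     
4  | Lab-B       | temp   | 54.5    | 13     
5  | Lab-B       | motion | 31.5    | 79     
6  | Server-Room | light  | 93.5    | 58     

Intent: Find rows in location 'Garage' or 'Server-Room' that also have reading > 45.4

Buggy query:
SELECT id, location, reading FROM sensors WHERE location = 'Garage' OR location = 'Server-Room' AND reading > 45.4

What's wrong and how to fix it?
Bug: AND binds tighter than OR, so this parses as location = 'Garage' OR (location = 'Server-Room' AND reading > 45.4)

Fix: Group the OR with parentheses (or use IN), then AND the threshold

Corrected query:
SELECT id, location, reading FROM sensors WHERE (location = 'Garage' OR location = 'Server-Room') AND reading > 45.4

Result:
id | location    | reading
---+-------------+--------
6  | Server-Room | 93.5   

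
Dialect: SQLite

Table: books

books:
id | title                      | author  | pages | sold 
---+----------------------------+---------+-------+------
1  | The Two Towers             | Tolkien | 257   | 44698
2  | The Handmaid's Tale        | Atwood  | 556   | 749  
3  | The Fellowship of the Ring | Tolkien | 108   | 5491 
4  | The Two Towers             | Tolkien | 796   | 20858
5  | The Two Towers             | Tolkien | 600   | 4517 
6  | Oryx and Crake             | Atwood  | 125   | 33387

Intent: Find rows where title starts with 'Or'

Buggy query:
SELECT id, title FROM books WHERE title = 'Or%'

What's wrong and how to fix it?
Bug: Wildcards only work with LIKE; '=' treats '%' as a literal character

Fix: Replace '=' with LIKE so 'Or%' is treated as a pattern

Corrected query:
SELECT id, title FROM books WHERE title LIKE 'Or%'

Result:
id | title         
---+---------------
6  | Oryx and Crake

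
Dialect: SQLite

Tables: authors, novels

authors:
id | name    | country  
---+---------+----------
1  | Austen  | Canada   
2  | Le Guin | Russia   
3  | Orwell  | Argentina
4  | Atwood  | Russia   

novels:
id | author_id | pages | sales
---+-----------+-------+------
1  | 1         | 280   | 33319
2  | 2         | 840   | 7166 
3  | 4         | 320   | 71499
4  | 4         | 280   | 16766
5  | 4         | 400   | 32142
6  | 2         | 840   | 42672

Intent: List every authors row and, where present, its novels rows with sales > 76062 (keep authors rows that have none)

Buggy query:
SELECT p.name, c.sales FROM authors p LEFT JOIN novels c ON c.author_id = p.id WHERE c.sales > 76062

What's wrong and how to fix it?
Bug: Filtering c.sales in WHERE discards the NULL rows produced by LEFT JOIN, turning it into an inner join

Fix: Put 'c.sales > 76062' in the JOIN's ON clause instead of WHERE

Corrected query:
SELECT p.name, c.sales FROM authors p LEFT JOIN novels c ON c.author_id = p.id AND c.sales > 76062

Result:
name    | sales
--------+------
Austen  | NULL 
Le Guin | NULL 
Orwell  | NULL 
Atwood  | NULL 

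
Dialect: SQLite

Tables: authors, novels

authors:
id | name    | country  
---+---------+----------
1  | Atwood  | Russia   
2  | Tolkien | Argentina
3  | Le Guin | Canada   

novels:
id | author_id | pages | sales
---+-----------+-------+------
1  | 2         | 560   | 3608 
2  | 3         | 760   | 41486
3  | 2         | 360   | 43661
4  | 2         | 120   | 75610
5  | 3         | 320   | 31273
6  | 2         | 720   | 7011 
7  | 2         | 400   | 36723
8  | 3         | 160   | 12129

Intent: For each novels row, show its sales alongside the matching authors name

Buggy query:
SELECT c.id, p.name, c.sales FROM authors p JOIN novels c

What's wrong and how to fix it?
Bug: JOIN with no ON clause produces a cartesian product; every novels row pairs with every authors row

Fix: Add ON c.author_id = p.id to the JOIN

Corrected query:
SELECT c.id, p.name, c.sales FROM authors p JOIN novels c ON c.author_id = p.id

Result:
id | name    | sales
---+---------+------
1  | Tolkien | 3608 
2  | Le Guin | 41486
3  | Tolkien | 43661
4  | Tolkien | 75610
5  | Le Guin | 31273
6  | Tolkien | 7011 
7  | Tolkien | 36723
8  | Le Guin | 12129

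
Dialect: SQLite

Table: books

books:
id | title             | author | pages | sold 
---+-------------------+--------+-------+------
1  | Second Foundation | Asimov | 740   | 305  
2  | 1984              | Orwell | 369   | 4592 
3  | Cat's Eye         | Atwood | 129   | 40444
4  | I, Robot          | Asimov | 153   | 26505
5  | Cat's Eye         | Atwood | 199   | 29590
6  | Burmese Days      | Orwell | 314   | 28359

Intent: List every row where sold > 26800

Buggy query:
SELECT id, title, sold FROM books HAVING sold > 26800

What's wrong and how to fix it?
Bug: HAVING filters the output of aggregation, but this query has no GROUP BY and no aggregate functions, so SQLite rejects it (HAVING clause on a non-aggregate query); the condition here is per row

Fix: Replace HAVING with WHERE since the condition applies to individual rows

Corrected query:
SELECT id, title, sold FROM books WHERE sold > 26800

Result:
id | title        | sold 
---+--------------+------
3  | Cat's Eye    | 40444
5  | Cat's Eye    | 29590
6  | Burmese Days | 28359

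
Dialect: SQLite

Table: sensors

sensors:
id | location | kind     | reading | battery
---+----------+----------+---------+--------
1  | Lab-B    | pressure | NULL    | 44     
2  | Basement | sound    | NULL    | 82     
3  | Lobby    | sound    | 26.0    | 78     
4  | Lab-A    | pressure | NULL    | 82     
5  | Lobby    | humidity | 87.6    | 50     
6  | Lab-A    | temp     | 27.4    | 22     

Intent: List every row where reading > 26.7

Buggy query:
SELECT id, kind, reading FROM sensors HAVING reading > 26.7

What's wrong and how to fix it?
Bug: HAVING filters the output of aggregation, but this query has no GROUP BY and no aggregate functions, so SQLite rejects it (HAVING clause on a non-aggregate query); the condition here is per row

Fix: Use WHERE for row-level filtering

Corrected query:
SELECT id, kind, reading FROM sensors WHERE reading > 26.7

Result:
id | kind     | reading
---+----------+--------
5  | humidity | 87.6   
6  | temp     | 27.4   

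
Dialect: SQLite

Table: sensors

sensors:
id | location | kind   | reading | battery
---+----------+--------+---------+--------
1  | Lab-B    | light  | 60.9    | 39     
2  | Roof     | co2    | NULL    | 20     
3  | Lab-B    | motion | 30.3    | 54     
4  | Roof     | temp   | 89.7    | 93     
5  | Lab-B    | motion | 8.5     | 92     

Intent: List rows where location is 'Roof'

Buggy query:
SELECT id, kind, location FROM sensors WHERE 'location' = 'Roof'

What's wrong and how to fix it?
Bug: Single quotes denote string literals in SQL; the column name is being compared as a constant string

Fix: Remove the quotes around the column name (or use double quotes for an identifier)

Corrected query:
SELECT id, kind, location FROM sensors WHERE location = 'Roof'

Result:
id | kind | location
---+------+---------
2  | co2  | Roof    
4  | temp | Roof    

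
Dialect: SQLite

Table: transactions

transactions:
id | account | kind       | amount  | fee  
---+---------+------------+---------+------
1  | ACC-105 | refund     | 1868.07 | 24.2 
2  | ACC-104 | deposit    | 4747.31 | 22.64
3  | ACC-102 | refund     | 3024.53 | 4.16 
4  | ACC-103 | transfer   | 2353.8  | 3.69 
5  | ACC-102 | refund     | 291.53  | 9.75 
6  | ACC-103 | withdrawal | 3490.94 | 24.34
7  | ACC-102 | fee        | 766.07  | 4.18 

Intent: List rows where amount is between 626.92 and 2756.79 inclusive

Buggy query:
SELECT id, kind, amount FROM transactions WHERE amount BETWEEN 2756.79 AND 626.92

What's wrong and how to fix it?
Bug: BETWEEN expects the lower bound first; with 2756.79 AND 626.92 the range is empty

Fix: Write BETWEEN 626.92 AND 2756.79

Corrected query:
SELECT id, kind, amount FROM transactions WHERE amount BETWEEN 626.92 AND 2756.79

Result:
id | kind     | amount 
---+----------+--------
1  | refund   | 1868.07
4  | transfer | 2353.8 
7  | fee      | 766.07 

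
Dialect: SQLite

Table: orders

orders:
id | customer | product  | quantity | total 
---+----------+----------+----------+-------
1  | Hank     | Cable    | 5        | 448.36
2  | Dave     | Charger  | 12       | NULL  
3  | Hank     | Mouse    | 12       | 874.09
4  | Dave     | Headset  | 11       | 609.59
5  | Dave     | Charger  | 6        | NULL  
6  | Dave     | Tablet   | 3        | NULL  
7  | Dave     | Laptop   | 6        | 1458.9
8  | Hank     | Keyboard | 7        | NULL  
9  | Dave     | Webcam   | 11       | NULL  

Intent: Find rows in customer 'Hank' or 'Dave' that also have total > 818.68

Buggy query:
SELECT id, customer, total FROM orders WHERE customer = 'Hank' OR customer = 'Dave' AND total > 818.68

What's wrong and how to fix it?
Bug: AND binds tighter than OR, so this parses as customer = 'Hank' OR (customer = 'Dave' AND total > 818.68)

Fix: Group the OR with parentheses (or use IN), then AND the threshold

Corrected query:
SELECT id, customer, total FROM orders WHERE (customer = 'Hank' OR customer = 'Dave') AND total > 818.68

Result:
id | customer | total 
---+----------+-------
3  | Hank     | 874.09
7  | Dave     | 1458.9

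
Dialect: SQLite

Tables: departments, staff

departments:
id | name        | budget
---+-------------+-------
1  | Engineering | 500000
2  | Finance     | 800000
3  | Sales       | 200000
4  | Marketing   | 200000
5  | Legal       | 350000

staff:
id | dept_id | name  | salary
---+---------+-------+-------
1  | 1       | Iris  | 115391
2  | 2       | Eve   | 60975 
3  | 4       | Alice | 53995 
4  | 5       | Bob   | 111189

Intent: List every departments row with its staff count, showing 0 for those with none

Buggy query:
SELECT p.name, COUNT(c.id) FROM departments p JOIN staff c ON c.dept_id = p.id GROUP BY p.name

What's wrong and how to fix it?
Bug: INNER JOIN drops departments rows that have no matching staff rows

Fix: Switch to LEFT JOIN to retain unmatched parent rows

Corrected query:
SELECT p.name, COUNT(c.id) FROM departments p LEFT JOIN staff c ON c.dept_id = p.id GROUP BY p.name

Result:
name        | COUNT(c.id)
------------+------------
Engineering | 1          
Finance     | 1          
Legal       | 1          
Marketing   | 1          
Sales       | 0          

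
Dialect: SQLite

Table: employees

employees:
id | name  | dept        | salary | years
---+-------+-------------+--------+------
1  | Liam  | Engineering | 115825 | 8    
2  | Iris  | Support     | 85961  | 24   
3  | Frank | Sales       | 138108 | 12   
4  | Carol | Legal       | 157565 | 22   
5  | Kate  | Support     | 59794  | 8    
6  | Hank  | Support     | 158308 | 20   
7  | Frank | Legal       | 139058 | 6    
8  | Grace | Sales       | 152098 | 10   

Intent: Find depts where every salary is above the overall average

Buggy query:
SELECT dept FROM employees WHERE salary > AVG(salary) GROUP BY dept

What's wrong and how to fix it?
Bug: WHERE evaluates per row before aggregation, so AVG() is unavailable

Fix: Compute the overall average in a scalar subquery and compare each group's MIN against it in HAVING

Corrected query:
SELECT dept FROM employees GROUP BY dept HAVING MIN(salary) > (SELECT AVG(salary) FROM employees)

Result:
dept 
-----
Legal
Sales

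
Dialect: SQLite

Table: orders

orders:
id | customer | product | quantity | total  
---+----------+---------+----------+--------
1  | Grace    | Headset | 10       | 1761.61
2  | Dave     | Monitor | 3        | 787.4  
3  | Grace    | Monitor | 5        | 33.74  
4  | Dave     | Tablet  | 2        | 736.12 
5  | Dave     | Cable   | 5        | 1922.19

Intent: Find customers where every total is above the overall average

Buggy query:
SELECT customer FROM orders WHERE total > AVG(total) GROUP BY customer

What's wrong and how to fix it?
Bug: WHERE evaluates per row before aggregation, so AVG() is unavailable

Fix: Compute the overall average in a scalar subquery and compare each group's MIN against it in HAVING

Corrected query:
SELECT customer FROM orders GROUP BY customer HAVING MIN(total) > (SELECT AVG(total) FROM orders)

Result:
(no rows)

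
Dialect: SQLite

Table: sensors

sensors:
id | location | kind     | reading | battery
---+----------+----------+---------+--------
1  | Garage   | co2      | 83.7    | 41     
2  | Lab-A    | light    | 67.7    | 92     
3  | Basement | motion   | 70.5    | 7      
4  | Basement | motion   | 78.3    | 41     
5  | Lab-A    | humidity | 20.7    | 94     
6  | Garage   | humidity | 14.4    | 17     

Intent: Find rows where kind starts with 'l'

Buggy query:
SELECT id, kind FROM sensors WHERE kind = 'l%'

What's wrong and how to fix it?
Bug: '=' compares the literal string including the % character; pattern matching needs LIKE

Fix: Replace '=' with LIKE so 'l%' is treated as a pattern

Corrected query:
SELECT id, kind FROM sensors WHERE kind LIKE 'l%'

Result:
id | kind 
---+------
2  | light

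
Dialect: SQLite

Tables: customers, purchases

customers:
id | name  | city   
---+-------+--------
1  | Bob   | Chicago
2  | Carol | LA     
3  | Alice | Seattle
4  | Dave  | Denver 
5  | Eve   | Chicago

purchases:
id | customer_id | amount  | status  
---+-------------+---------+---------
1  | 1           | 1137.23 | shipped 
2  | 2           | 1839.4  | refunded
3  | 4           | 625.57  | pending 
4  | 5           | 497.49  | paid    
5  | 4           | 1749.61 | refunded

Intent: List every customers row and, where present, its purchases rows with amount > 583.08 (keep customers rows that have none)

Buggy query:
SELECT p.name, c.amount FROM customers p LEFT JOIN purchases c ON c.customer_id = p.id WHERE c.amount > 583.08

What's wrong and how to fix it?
Bug: A WHERE condition on the right-hand table after LEFT JOIN drops unmatched parents

Fix: Put 'c.amount > 583.08' in the JOIN's ON clause instead of WHERE

Corrected query:
SELECT p.name, c.amount FROM customers p LEFT JOIN purchases c ON c.customer_id = p.id AND c.amount > 583.08

Result:
name  | amount 
------+--------
Bob   | 1137.23
Carol | 1839.4 
Alice | NULL   
Dave  | 625.57 
Dave  | 1749.61
Eve   | NULL   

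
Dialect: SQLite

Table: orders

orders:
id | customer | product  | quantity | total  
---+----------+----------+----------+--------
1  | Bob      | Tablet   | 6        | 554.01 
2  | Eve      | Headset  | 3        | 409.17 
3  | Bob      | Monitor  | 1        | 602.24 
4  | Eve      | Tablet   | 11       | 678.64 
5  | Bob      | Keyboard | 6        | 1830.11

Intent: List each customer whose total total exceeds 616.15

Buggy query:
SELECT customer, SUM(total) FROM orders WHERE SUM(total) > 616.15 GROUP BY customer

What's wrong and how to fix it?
Bug: Aggregate functions cannot appear in a WHERE clause

Fix: Use HAVING (which filters groups after aggregation) instead of WHERE

Corrected query:
SELECT customer, SUM(total) FROM orders GROUP BY customer HAVING SUM(total) > 616.15

Result:
customer | SUM(total)
---------+-----------
Bob      | 2986.36   
Eve      | 1087.81   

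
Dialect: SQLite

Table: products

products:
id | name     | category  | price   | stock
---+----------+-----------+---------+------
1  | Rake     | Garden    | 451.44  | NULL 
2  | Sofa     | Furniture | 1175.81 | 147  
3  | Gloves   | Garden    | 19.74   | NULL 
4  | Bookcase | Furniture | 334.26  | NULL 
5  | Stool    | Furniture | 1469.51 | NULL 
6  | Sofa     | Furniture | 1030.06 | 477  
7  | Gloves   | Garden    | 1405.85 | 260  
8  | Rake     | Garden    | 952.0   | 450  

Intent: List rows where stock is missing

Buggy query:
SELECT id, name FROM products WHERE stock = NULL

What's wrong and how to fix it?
Bug: Comparing to NULL with '=' never matches; NULL = NULL is unknown, not true

Fix: Use IS NULL to test for NULL

Corrected query:
SELECT id, name FROM products WHERE stock IS NULL

Result:
id | name    
---+---------
1  | Rake    
3  | Gloves  
4  | Bookcase
5  | Stool   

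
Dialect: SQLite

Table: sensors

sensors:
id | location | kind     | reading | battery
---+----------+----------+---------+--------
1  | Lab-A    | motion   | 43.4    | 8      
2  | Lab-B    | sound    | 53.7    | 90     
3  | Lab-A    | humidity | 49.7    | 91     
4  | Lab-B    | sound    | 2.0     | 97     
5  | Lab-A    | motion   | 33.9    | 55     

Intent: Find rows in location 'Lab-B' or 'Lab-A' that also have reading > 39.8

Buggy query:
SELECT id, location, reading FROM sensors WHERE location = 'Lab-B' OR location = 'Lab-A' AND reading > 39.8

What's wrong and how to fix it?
Bug: AND binds tighter than OR, so this parses as location = 'Lab-B' OR (location = 'Lab-A' AND reading > 39.8)

Fix: Group the OR with parentheses (or use IN), then AND the threshold

Corrected query:
SELECT id, location, reading FROM sensors WHERE (location = 'Lab-B' OR location = 'Lab-A') AND reading > 39.8

Result:
id | location | reading
---+----------+--------
1  | Lab-A    | 43.4   
2  | Lab-B    | 53.7   
3  | Lab-A    | 49.7   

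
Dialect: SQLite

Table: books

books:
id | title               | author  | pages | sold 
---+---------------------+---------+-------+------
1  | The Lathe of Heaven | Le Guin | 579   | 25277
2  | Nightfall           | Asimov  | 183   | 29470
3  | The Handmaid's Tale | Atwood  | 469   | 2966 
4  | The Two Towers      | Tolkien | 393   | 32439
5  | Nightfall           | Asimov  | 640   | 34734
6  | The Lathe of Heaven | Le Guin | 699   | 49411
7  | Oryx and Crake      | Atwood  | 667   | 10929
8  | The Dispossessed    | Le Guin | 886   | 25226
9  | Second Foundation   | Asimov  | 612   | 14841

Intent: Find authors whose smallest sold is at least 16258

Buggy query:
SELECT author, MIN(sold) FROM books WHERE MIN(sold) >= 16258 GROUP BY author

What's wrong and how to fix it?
Bug: MIN() in WHERE is a misuse of aggregate

Fix: Replace WHERE with HAVING after the GROUP BY

Corrected query:
SELECT author, MIN(sold) FROM books GROUP BY author HAVING MIN(sold) >= 16258

Result:
author  | MIN(sold)
--------+----------
Le Guin | 25226    
Tolkien | 32439    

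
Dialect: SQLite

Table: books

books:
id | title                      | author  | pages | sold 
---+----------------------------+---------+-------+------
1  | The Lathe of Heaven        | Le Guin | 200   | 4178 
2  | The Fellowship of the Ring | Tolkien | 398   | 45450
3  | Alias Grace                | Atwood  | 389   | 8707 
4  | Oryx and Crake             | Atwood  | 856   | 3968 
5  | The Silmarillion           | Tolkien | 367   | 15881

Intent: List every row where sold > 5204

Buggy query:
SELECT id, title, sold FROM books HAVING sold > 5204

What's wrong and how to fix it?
Bug: This is a non-aggregate query (no GROUP BY, no aggregates), so in SQLite the HAVING clause is invalid here; a row-level condition belongs in WHERE

Fix: Replace HAVING with WHERE since the condition applies to individual rows

Corrected query:
SELECT id, title, sold FROM books WHERE sold > 5204

Result:
id | title                      | sold 
---+----------------------------+------
2  | The Fellowship of the Ring | 45450
3  | Alias Grace                | 8707 
5  | The Silmarillion           | 15881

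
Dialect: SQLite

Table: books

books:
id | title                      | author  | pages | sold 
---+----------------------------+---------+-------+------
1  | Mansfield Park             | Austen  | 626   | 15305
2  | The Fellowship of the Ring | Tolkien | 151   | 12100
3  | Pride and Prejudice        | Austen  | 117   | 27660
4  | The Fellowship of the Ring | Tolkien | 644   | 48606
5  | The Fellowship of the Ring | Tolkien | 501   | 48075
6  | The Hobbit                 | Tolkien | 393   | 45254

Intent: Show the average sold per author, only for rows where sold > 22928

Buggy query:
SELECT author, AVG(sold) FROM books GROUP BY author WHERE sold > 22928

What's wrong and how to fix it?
Bug: Row-level WHERE must come before GROUP BY in the clause order

Fix: Move the WHERE clause before GROUP BY

Corrected query:
SELECT author, AVG(sold) FROM books WHERE sold > 22928 GROUP BY author

Result:
author  | AVG(sold)   
--------+-------------
Austen  | 27660       
Tolkien | 47311.666667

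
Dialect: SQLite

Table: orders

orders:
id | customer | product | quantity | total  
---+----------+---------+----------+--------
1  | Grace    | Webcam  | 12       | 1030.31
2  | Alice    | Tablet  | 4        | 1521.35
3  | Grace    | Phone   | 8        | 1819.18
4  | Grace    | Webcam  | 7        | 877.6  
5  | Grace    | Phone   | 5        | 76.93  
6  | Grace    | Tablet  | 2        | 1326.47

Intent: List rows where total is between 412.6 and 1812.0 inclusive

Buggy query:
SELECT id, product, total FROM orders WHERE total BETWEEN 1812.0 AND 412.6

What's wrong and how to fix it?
Bug: The bounds are reversed; BETWEEN a AND b requires a <= b to match anything

Fix: Swap the bounds so the smaller value comes first

Corrected query:
SELECT id, product, total FROM orders WHERE total BETWEEN 412.6 AND 1812.0

Result:
id | product | total  
---+---------+--------
1  | Webcam  | 1030.31
2  | Tablet  | 1521.35
4  | Webcam  | 877.6  
6  | Tablet  | 1326.47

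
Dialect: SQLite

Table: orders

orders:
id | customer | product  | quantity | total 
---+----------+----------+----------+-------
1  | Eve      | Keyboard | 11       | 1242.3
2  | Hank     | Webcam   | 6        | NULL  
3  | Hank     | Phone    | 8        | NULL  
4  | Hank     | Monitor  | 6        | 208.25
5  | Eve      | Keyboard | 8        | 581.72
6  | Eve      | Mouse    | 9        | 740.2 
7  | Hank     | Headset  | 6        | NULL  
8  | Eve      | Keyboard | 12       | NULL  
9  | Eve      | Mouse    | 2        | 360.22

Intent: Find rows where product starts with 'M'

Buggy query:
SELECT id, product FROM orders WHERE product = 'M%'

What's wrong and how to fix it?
Bug: Wildcards only work with LIKE; '=' treats '%' as a literal character

Fix: Use LIKE for wildcard pattern matching

Corrected query:
SELECT id, product FROM orders WHERE product LIKE 'M%'

Result:
id | product
---+--------
4  | Monitor
6  | Mouse  
9  | Mouse  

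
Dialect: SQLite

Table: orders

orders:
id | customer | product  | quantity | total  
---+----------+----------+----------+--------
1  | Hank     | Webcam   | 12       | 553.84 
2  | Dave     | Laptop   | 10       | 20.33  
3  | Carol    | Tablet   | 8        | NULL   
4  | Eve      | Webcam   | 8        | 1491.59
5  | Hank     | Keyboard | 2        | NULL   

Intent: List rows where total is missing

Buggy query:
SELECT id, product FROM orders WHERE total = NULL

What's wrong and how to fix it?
Bug: '= NULL' is always unknown in SQL three-valued logic, so no rows match

Fix: Replace '= NULL' with 'IS NULL'

Corrected query:
SELECT id, product FROM orders WHERE total IS NULL

Result:
id | product 
---+---------
3  | Tablet  
5  | Keyboard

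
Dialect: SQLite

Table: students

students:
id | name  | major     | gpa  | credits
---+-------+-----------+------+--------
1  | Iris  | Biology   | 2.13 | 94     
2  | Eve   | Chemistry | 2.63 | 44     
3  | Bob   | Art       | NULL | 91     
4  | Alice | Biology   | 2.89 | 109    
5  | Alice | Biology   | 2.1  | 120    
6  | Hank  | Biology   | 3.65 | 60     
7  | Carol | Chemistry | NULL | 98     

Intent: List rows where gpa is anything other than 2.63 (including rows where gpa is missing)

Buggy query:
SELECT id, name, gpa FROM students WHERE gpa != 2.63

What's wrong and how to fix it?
Bug: 'gpa != 2.63' is unknown when gpa is NULL, so NULL rows are silently excluded

Fix: Handle NULL separately with IS NULL alongside the inequality

Corrected query:
SELECT id, name, gpa FROM students WHERE gpa != 2.63 OR gpa IS NULL

Result:
id | name  | gpa 
---+-------+-----
1  | Iris  | 2.13
3  | Bob   | NULL
4  | Alice | 2.89
5  | Alice | 2.1 
6  | Hank  | 3.65
7  | Carol | NULL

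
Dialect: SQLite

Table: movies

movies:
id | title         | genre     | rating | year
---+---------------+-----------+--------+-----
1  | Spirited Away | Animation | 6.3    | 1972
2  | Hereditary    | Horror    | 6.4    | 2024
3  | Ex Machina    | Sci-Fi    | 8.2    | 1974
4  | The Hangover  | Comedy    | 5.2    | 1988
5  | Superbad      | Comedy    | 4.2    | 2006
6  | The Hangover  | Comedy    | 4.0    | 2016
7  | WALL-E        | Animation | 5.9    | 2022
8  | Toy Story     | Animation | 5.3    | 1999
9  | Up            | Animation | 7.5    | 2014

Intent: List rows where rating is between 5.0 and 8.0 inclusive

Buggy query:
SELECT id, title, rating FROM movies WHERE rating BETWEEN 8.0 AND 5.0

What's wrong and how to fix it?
Bug: The bounds are reversed; BETWEEN a AND b requires a <= b to match anything

Fix: Swap the bounds so the smaller value comes first

Corrected query:
SELECT id, title, rating FROM movies WHERE rating BETWEEN 5.0 AND 8.0

Result:
id | title         | rating
---+---------------+-------
1  | Spirited Away | 6.3   
2  | Hereditary    | 6.4   
4  | The Hangover  | 5.2   
7  | WALL-E        | 5.9   
8  | Toy Story     | 5.3   
9  | Up            | 7.5   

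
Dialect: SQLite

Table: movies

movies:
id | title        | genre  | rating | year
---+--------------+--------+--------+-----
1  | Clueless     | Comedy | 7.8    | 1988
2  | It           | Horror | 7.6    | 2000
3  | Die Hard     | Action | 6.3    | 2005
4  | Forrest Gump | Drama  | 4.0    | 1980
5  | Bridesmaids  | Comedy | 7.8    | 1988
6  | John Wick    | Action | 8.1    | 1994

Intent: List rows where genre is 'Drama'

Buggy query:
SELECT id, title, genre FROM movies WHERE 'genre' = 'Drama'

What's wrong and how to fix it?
Bug: Single quotes denote string literals in SQL; the column name is being compared as a constant string

Fix: Reference the column as genre without single quotes

Corrected query:
SELECT id, title, genre FROM movies WHERE genre = 'Drama'

Result:
id | title        | genre
---+--------------+------
4  | Forrest Gump | Drama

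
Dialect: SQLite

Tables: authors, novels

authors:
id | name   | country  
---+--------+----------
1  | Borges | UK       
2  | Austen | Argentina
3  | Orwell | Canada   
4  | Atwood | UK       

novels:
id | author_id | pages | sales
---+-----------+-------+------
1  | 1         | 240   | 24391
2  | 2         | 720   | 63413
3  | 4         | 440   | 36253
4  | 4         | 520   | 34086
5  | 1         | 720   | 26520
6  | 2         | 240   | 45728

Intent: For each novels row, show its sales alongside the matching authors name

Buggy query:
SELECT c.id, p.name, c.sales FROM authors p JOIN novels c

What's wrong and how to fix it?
Bug: JOIN with no ON clause produces a cartesian product; every novels row pairs with every authors row

Fix: Specify the join condition linking the foreign key to the parent id

Corrected query:
SELECT c.id, p.name, c.sales FROM authors p JOIN novels c ON c.author_id = p.id

Result:
id | name   | sales
---+--------+------
1  | Borges | 24391
2  | Austen | 63413
3  | Atwood | 36253
4  | Atwood | 34086
5  | Borges | 26520
6  | Austen | 45728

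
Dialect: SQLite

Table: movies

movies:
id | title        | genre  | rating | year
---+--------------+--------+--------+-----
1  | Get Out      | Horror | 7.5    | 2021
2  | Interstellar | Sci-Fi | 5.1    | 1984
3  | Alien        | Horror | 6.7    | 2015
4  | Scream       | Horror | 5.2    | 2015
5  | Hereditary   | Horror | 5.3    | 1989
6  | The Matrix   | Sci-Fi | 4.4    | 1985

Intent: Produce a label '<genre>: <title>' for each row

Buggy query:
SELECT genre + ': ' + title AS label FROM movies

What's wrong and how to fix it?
Bug: '+' is numeric addition; on text columns SQLite converts them to 0 instead of concatenating

Fix: Replace + with || to concatenate text

Corrected query:
SELECT genre || ': ' || title AS label FROM movies

Result:
label               
--------------------
Horror: Get Out     
Sci-Fi: Interstellar
Horror: Alien       
Horror: Scream      
Horror: Hereditary  
Sci-Fi: The Matrix  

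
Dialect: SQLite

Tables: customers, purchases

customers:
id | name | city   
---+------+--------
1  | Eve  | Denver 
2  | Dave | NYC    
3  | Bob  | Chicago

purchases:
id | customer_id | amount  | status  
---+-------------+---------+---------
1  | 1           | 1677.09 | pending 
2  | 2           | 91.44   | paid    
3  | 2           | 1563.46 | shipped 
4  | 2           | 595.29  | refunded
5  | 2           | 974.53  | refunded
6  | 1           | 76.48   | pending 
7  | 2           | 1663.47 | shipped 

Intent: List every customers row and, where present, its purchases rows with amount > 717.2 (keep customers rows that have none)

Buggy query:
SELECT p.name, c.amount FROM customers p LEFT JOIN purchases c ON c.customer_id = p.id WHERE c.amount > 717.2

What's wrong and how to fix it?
Bug: A WHERE condition on the right-hand table after LEFT JOIN drops unmatched parents

Fix: Put 'c.amount > 717.2' in the JOIN's ON clause instead of WHERE

Corrected query:
SELECT p.name, c.amount FROM customers p LEFT JOIN purchases c ON c.customer_id = p.id AND c.amount > 717.2

Result:
name | amount 
-----+--------
Eve  | 1677.09
Dave | 974.53 
Dave | 1563.46
Dave | 1663.47
Bob  | NULL   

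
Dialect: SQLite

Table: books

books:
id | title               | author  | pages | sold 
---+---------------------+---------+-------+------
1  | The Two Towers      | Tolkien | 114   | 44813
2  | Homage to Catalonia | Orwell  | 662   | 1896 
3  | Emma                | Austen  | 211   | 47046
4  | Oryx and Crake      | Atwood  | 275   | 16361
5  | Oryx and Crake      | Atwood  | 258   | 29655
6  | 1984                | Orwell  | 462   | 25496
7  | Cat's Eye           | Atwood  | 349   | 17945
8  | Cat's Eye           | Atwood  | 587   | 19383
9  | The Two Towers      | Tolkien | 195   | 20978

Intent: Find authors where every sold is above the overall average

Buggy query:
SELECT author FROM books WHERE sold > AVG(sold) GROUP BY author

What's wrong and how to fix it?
Bug: WHERE evaluates per row before aggregation, so AVG() is unavailable

Fix: Use a subquery for AVG and a HAVING MIN(...) filter so the condition holds for every row in the group

Corrected query:
SELECT author FROM books GROUP BY author HAVING MIN(sold) > (SELECT AVG(sold) FROM books)

Result:
author
------
Austen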